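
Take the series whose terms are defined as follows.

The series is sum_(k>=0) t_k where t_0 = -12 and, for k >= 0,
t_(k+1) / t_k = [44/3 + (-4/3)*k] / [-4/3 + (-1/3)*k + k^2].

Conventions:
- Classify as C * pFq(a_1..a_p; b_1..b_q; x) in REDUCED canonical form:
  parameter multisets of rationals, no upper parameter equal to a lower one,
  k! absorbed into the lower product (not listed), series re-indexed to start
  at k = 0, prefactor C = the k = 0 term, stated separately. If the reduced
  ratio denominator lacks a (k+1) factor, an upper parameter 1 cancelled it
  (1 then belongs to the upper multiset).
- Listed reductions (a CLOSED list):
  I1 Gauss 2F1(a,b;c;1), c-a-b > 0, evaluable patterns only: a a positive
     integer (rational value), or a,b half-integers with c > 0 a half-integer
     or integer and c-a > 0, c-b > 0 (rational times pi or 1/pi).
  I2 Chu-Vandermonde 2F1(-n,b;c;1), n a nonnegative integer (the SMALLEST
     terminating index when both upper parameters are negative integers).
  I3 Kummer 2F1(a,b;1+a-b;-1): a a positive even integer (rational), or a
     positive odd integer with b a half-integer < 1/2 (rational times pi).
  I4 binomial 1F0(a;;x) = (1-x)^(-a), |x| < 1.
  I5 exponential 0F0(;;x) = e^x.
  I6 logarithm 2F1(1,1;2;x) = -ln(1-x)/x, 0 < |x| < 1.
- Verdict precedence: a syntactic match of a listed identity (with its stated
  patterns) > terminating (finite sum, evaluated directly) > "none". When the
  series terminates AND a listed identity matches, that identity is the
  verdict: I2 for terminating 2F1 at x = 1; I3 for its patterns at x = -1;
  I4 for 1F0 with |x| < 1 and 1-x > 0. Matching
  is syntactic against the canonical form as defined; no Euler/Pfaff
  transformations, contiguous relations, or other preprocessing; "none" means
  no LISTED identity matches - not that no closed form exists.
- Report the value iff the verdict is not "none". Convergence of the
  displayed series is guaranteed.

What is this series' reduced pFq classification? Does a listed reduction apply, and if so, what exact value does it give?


x = -4/3 here; the reduced form reads 1F1, upper {-11}, lower {-4/3}, C = -12. Verdict: terminating at k = 11: the factor (-11)_k kills every later term; summing the 12 survivors is exact. Sum: -27153984456/391391.

Key observation: from the first term -12: roots of the ratio polynomials (C = -12) are the negated parameters.
Step ratio: r(k) = (-4/3) * (k-11) / [(k-4/3) (k+1)] - rational in k. x = (-4/3); t_0 = -12; negate the roots.


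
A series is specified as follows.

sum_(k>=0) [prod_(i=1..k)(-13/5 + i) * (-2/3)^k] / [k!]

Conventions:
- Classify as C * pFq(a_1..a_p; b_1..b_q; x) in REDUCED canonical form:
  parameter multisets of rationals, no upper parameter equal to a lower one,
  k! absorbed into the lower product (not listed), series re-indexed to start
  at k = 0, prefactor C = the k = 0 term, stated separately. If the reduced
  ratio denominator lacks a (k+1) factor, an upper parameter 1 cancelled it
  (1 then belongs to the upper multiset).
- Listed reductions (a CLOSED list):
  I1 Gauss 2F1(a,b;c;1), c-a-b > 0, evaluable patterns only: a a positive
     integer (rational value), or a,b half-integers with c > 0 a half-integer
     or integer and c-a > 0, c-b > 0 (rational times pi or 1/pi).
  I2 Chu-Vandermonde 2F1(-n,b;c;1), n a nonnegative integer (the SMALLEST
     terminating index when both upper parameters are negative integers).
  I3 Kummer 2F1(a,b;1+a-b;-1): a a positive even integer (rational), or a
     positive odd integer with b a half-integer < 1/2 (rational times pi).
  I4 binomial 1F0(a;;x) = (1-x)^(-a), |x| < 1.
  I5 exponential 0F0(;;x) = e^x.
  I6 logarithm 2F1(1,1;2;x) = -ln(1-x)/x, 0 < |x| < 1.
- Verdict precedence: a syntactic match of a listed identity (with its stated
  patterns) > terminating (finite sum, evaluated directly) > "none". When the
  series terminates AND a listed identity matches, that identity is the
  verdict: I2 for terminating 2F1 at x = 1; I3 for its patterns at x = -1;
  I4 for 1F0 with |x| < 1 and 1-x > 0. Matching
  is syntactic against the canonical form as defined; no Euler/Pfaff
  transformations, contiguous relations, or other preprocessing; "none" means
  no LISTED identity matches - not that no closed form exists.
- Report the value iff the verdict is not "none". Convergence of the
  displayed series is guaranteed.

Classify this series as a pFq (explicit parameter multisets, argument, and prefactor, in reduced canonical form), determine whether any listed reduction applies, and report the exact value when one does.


With C = 1: the canonical form is 1F0(-8/5; -; -2/3). Verdict: the binomial series (I4) applies (the 1F0 binomial series: exponent 8/5, x = -2/3). Value: (5/3)^(8/5).

The tell: t_0 = 1 here, and the running product (C = 1, x = -2/3) telescopes to a rising factorial.
Consecutive-term ratio: r(k) = (-2/3) * (k-8/5) / [(k+1)] ; factor over Q: parameters, x = (-2/3), and C = 1.


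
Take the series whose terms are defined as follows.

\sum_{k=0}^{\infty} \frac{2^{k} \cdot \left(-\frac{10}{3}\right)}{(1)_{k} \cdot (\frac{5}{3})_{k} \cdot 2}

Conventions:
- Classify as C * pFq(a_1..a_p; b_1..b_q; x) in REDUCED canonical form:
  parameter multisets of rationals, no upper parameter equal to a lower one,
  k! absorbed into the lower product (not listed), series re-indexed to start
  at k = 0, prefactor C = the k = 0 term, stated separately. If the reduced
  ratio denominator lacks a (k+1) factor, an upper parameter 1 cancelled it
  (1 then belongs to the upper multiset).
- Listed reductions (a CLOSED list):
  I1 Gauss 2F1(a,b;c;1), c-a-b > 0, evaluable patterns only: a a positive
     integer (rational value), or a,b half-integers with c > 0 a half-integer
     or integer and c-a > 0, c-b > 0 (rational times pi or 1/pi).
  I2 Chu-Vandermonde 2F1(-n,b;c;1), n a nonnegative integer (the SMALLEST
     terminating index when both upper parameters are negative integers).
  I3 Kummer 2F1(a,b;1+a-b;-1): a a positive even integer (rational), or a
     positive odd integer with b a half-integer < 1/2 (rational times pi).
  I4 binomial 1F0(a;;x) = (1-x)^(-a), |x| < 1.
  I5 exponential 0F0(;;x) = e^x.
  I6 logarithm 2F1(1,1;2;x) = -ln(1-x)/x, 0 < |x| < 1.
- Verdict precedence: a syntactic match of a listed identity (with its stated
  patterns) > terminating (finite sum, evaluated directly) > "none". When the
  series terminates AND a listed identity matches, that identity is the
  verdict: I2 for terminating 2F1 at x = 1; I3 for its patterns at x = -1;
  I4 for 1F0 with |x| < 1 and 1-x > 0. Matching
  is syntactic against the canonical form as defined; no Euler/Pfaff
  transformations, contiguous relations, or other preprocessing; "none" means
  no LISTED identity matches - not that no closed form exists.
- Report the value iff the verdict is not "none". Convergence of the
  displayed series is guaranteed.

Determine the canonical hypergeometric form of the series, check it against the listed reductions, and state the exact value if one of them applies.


x = 2 here; the reduced form reads 0F1, upper {-}, lower {\frac{5}{3}}, C = -\frac{5}{3}. Verdict: no listed reduction: x = 2 and upper {-} fail every I1-I6 pattern.

Key observation: from the first term -\frac{5}{3}: (1)_k (prefactor -5/3) is k! itself.
Adjacent-term ratio: r(k) = 2 * 1 / [(k+\frac{5}{3}) (k+1)] - rational in k. x = 2; t_0 = -\frac{5}{3}; negate the roots.


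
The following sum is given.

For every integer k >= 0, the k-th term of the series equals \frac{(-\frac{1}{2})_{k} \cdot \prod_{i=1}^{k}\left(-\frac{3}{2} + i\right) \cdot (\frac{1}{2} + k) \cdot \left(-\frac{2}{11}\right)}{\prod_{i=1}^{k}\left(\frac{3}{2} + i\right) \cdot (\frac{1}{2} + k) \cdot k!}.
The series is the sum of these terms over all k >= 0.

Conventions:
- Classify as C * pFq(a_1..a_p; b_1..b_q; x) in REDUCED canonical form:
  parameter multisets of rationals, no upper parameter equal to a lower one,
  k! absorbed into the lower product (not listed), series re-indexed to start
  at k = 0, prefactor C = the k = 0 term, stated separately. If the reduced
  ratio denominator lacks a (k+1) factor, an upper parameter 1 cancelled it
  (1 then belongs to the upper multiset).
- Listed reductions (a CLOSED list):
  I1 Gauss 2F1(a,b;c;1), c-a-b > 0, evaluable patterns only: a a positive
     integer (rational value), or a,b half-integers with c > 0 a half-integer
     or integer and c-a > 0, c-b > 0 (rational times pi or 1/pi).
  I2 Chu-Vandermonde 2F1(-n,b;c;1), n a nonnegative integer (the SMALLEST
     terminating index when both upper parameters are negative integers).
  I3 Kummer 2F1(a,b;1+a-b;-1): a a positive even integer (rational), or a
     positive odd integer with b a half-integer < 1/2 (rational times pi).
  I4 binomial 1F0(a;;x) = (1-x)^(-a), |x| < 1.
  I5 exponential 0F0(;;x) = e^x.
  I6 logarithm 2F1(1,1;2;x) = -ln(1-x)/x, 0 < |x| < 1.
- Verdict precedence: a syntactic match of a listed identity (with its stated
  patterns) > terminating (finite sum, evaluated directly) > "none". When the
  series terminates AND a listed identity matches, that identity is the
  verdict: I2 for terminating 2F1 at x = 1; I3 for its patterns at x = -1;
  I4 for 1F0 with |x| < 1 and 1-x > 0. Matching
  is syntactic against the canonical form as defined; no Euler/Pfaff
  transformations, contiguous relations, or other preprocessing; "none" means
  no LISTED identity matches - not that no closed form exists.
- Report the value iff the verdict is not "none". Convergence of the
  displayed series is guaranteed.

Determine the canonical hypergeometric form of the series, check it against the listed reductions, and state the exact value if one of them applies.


With C = -\frac{2}{11}: the canonical form is 2F1(-\frac{1}{2}, -\frac{1}{2}; \frac{5}{2}; 1). Verdict at x = 1: Gauss's theorem I1 (half-integer case) matches (x = 1; upper {-\frac{1}{2}, -\frac{1}{2}} half-integers, c = \frac{5}{2} in the evaluable pattern). Exact value: \left(-\frac{45}{704}\right) \cdot \pi.

First insight: from the first term -\frac{2}{11}: the factor k + 1/2 cancels (top and bottom), leaving C = -2/11, x = 1.
Ratio: r(k) = 1 * (k-\frac{1}{2}) (k-\frac{1}{2}) / [(k+\frac{5}{2}) (k+1)] - rational in k, leading ratio 1; with t_0 = -\frac{2}{11}, classification follows.


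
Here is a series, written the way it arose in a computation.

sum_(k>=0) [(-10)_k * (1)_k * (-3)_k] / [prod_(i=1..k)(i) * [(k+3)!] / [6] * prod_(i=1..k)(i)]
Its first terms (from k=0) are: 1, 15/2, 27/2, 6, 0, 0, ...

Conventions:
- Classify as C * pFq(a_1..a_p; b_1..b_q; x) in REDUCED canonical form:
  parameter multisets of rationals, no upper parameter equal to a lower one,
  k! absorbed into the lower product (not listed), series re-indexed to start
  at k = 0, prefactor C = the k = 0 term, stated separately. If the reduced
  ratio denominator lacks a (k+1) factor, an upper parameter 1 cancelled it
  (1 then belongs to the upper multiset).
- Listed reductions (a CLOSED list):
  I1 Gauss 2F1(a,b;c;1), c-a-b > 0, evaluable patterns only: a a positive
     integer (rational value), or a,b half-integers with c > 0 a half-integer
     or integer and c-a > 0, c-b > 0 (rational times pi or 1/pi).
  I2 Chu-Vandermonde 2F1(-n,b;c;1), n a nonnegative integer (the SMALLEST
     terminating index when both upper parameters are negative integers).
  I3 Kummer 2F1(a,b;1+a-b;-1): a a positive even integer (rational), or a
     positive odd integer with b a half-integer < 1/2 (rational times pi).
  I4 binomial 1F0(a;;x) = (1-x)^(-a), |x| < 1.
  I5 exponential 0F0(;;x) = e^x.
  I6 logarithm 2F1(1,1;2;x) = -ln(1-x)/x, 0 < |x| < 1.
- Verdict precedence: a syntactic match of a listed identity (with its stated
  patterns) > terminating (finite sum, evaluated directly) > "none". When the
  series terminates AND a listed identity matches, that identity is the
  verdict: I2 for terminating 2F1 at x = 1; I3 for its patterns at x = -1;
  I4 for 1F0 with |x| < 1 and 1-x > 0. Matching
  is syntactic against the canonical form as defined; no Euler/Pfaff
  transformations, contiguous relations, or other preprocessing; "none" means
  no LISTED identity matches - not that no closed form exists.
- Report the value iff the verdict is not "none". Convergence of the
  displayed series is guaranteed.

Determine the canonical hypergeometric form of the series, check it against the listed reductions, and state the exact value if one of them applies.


Reduced: x = 1, 2F1, upper = {-10, -3}, lower = {4}, C = 1. Verdict: Vandermonde's identity (I2) matches (terminating 2F1 at x = 1 with n = 3, b = -10, c = 4). Its exact value is 28.

Key step: from the first term 1: the product of the first k integers (prefactor 1) is k!.
Adjacent-term ratio: r(k) = 1 * (k-10) (k-3) / [(k+4) (k+1)] ; factor over Q: parameters, x = 1, and C = 1.


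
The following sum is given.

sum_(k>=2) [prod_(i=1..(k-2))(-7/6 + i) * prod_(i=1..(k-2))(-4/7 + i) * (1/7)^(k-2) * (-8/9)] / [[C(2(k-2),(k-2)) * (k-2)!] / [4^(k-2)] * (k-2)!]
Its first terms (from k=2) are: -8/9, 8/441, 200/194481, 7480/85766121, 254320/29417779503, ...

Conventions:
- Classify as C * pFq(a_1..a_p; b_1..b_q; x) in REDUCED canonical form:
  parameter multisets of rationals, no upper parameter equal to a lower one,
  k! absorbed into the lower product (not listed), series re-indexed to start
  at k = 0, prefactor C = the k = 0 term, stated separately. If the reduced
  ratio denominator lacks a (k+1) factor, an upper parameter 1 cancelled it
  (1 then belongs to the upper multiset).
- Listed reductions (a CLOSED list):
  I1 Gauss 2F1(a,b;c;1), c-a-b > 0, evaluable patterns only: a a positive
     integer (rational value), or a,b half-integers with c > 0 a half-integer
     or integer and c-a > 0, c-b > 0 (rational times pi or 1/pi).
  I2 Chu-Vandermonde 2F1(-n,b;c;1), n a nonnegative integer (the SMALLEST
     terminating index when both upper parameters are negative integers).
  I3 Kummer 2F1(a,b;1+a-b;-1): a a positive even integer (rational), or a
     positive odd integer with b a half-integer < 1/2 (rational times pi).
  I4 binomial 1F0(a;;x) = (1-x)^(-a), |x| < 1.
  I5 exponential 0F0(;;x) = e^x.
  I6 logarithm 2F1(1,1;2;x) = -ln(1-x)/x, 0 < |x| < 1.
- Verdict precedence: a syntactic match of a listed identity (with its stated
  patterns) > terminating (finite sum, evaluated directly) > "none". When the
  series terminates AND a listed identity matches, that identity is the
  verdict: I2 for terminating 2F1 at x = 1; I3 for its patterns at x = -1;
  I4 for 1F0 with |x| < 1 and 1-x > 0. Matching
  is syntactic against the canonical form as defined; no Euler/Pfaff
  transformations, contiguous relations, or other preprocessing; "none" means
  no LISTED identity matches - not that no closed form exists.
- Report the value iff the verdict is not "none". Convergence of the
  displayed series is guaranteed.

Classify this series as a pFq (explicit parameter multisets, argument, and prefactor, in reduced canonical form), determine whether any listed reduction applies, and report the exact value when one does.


This is -8/9 * 2F1(-1/6, 3/7; 1/2; 1/7) in reduced canonical form. Verdict: none. No listed pattern accepts 2F1(-1/6, 3/7; 1/2; 1/7).

Structural cue: with t_0 = -8/9, the lower central binomial (C = -8/9) hides (1/2)_k.
Consecutive-term ratio: r(k) = (1/7) * (k-1/6) (k+3/7) / [(k+1/2) (k+1)] - rational; roots negated = parameters, x = (1/7), C = -8/9.


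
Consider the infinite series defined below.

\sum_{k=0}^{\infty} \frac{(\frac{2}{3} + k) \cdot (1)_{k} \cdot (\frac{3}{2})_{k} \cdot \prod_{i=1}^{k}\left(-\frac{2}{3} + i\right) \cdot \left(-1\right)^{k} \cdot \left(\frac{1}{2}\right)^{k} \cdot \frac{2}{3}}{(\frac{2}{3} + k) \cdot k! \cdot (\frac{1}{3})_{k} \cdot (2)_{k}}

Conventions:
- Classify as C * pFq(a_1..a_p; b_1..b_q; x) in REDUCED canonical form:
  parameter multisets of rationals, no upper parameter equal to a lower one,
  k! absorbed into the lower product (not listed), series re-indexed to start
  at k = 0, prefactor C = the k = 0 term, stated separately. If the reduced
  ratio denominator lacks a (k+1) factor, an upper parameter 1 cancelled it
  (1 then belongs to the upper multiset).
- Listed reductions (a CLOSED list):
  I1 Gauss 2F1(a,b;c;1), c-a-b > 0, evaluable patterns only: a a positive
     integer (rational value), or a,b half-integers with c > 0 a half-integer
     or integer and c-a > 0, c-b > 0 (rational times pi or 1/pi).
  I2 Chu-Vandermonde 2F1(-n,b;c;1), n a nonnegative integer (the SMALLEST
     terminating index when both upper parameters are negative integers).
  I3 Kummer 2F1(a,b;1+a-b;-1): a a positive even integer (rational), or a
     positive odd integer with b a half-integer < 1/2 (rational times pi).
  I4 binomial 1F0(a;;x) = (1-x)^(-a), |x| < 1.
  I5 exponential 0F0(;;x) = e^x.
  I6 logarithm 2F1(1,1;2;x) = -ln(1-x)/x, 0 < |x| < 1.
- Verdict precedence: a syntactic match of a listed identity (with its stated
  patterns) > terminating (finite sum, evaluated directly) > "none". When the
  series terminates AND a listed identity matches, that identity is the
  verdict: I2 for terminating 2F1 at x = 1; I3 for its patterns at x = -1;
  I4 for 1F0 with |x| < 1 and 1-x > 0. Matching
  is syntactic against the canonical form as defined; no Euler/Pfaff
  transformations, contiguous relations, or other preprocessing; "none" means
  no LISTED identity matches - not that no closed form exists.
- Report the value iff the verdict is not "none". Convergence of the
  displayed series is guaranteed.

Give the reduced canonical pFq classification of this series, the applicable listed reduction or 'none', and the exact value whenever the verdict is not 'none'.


x = -\frac{1}{2} here; the reduced form reads 2F1, upper {1, \frac{3}{2}}, lower {2}, C = \frac{2}{3}. Verdict: none - this 2F1 at x = -\frac{1}{2} matches no listed pattern, and upper {1, \frac{3}{2}} holds no stopper.

The tell: t_0 = \frac{2}{3} here, and the parameter 1/3 appears in both the upper and lower lists and cancels (alongside the other common factor).
Ratio: r(k) = -\frac{1}{2} * (k+1) (k+\frac{3}{2}) / [(k+2) (k+1)] ; factor over Q: parameters, x = -\frac{1}{2}, and C = \frac{2}{3}.


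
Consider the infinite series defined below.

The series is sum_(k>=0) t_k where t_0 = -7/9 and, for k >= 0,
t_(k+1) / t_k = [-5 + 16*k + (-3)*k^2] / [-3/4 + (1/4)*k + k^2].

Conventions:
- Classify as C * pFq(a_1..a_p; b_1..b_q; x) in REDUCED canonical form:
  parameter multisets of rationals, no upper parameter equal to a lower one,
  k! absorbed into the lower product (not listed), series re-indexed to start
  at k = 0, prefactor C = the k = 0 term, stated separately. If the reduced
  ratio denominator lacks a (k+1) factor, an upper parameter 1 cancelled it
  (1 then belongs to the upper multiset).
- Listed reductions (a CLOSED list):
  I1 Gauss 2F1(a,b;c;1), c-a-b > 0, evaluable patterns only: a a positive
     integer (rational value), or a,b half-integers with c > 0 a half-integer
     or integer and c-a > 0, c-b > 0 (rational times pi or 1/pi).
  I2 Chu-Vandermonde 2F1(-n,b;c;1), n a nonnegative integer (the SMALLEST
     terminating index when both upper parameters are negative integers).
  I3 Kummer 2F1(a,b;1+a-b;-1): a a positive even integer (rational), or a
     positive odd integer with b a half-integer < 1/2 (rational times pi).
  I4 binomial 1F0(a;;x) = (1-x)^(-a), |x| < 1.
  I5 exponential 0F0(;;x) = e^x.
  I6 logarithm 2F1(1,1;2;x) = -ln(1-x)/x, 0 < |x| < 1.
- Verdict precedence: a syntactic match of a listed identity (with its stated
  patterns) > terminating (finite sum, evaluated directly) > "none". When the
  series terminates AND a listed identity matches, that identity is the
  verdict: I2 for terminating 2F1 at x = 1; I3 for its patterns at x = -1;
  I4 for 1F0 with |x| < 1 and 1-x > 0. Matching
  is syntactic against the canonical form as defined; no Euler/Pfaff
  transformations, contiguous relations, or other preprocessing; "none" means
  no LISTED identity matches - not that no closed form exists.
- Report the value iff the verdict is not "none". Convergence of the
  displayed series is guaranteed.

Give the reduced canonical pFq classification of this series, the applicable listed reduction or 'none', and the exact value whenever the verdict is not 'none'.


At argument -3: a 2F1 with upper {-5, -1/3}, lower {-3/4}, scaled by C = -7/9. Verdict: terminating - no listed pattern fits, but -5 in the upper list cuts the series at k = 5; direct evaluation. Its exact value is -4454485/3159.

First insight: t_0 being -7/9, the expanded ratio factors over Q; C = -7/9, x = -3, roots give parameters.
Consecutive-term ratio: r(k) = (-3) * (k-5) (k-1/3) / [(k-3/4) (k+1)] - rational; roots negated = parameters, x = (-3), C = -7/9.


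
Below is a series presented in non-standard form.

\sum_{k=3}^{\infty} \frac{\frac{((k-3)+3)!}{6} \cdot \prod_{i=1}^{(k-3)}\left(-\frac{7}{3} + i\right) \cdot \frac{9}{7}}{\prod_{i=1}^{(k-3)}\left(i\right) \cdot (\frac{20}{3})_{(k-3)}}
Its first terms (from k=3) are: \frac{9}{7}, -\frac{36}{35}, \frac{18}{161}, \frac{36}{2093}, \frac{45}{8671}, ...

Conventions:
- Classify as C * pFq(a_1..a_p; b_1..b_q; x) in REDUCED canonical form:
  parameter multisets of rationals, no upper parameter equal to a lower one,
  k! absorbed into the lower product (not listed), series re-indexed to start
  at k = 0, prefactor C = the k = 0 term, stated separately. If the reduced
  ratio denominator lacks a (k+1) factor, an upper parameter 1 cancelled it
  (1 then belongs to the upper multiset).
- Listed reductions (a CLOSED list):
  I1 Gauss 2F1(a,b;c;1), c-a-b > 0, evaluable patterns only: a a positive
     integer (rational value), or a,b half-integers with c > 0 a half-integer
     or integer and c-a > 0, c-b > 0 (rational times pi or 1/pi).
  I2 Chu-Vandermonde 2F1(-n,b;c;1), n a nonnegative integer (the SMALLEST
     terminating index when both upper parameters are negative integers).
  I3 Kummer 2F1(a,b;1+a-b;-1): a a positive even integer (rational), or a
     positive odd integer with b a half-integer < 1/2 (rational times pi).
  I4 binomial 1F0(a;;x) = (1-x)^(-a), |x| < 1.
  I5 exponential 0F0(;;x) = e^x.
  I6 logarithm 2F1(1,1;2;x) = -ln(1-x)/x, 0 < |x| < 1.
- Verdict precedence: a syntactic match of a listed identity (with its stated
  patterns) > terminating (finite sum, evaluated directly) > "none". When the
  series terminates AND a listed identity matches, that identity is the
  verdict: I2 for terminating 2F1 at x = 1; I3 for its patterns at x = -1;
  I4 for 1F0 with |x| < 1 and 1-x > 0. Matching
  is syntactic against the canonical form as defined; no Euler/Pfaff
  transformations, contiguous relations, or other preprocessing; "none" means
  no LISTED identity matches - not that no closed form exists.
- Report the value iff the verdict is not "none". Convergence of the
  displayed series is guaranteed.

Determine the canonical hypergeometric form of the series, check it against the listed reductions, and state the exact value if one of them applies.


At argument 1: a 2F1 with upper {-\frac{4}{3}, 4}, lower {\frac{20}{3}}, scaled by C = \frac{9}{7}. Verdict: this is Gauss (I1, integer-parameter pattern) (x = 1: the Gamma ratio telescopes since c-a-b = 4 > 0 and a = 4 in Z>0). Sum: \frac{374}{945}.

Structural cue: from the first term \frac{9}{7}: the factorial ratio (prefactor 9/7) (k+a-1)!/(a-1)! is a rising factorial (a)_k.
Adjacent-term ratio: r(k) = 1 * (k-\frac{4}{3}) (k+4) / [(k+\frac{20}{3}) (k+1)] ; factor over Q: parameters, x = 1, and C = \frac{9}{7}.


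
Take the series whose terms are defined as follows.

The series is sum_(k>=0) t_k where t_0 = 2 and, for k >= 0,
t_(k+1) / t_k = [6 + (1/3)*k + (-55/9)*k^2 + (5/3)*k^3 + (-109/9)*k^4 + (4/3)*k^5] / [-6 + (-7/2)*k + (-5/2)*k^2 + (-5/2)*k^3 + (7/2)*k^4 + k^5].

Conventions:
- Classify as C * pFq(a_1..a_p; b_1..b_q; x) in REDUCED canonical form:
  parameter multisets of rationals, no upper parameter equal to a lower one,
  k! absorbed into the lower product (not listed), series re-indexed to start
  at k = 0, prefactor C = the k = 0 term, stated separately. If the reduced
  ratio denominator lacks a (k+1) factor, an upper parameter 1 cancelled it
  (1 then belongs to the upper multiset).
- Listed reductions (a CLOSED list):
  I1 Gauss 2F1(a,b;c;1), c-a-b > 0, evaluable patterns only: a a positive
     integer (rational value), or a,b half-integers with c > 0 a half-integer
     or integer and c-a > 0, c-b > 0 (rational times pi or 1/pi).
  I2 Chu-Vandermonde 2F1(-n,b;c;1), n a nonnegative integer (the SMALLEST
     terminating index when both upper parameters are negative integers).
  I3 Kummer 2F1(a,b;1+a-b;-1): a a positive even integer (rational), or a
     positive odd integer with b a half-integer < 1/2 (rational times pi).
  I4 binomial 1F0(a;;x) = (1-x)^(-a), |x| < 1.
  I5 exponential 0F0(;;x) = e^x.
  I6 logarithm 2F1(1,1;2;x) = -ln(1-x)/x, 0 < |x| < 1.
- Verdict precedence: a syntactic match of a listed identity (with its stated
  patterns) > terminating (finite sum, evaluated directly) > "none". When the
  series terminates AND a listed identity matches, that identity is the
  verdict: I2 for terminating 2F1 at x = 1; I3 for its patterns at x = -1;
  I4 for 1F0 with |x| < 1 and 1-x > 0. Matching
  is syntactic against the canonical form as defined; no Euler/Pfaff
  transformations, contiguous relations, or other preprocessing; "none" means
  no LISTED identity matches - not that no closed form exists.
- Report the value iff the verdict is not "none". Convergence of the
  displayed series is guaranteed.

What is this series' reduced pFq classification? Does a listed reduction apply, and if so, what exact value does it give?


Key step: from the first term 2: the ratio is unreduced: k^2 + 1 divides both sides (C = 2).
Term ratio: r(k) = (4/3) * (k-9) (k-3/4) (k+2/3) / [(k-3/2) (k+4) (k+1)] - rational in k. x = (4/3); t_0 = 2; negate the roots.

x = 4/3 here; the reduced form reads 3F2, upper {-9, -3/4, 2/3}, lower {-3/2, 4}, C = 2. Verdict: terminating - no listed pattern fits, but -9 in the upper list cuts the series at k = 9; direct evaluation. Sum: 35429999120/345191655699.


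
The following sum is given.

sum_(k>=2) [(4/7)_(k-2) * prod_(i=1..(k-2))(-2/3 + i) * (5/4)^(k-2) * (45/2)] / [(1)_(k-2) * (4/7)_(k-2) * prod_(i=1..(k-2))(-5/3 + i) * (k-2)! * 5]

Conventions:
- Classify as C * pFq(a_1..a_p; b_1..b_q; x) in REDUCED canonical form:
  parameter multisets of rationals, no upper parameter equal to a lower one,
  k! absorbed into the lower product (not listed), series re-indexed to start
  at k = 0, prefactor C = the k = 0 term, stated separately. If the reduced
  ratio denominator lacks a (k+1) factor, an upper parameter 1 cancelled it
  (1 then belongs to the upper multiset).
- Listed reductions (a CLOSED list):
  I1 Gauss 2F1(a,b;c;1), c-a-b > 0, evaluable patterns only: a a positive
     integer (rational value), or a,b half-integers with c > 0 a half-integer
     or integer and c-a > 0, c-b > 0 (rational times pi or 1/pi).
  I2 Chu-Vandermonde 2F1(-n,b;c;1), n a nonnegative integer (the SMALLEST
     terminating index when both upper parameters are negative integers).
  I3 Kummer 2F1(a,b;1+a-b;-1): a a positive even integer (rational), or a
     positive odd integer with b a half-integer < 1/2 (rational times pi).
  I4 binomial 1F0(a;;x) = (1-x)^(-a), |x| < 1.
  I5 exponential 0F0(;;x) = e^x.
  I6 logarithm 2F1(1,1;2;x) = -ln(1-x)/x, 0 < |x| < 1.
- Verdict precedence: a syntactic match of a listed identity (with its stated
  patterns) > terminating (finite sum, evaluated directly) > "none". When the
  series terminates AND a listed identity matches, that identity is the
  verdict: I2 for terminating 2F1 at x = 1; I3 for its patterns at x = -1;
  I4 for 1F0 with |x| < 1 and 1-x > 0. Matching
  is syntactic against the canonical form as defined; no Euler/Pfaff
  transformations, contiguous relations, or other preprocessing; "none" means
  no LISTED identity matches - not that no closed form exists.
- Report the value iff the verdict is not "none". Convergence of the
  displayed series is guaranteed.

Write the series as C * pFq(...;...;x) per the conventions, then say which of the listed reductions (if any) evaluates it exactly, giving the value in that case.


The series (x = 5/4) is 1F2: upper {1/3}, lower {-2/3, 1}, prefactor 9/2. Verdict: none - this 1F2 at x = 5/4 matches no listed pattern, and upper {1/3} holds no stopper.

Structural cue: t_0 being 9/2, the constant factors (C = 9/2) combine into one prefactor.
Term ratio: r(k) = (5/4) * (k+1/3) / [(k-2/3) (k+1) (k+1)] - poly over poly, x = (5/4) from leading terms; C = 9/2 at k = 0.


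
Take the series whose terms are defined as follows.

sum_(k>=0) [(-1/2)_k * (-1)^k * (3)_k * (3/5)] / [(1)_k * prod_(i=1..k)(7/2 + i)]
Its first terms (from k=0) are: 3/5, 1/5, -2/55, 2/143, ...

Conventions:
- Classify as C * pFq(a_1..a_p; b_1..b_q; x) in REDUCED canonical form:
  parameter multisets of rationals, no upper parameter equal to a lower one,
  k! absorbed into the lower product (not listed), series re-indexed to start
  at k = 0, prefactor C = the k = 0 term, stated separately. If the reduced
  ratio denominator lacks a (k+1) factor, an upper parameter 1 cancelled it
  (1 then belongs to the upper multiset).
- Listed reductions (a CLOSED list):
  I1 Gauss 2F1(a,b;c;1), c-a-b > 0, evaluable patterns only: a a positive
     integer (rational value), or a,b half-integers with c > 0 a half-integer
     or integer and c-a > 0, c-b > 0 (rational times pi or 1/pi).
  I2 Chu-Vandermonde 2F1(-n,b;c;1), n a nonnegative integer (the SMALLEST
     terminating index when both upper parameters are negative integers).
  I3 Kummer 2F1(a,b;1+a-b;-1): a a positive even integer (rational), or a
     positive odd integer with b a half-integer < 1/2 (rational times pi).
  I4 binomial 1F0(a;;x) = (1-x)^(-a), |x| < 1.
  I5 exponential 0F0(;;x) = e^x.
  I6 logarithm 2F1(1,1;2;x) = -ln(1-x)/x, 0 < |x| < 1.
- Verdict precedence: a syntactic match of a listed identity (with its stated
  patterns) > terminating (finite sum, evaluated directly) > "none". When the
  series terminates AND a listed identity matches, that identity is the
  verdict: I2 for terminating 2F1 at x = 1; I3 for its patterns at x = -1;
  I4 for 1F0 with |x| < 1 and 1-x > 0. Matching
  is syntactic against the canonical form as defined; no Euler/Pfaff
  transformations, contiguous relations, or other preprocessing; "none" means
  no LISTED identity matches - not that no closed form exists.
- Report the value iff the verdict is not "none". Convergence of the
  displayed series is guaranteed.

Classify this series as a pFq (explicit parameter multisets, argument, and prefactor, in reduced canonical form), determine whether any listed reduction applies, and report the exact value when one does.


Canonical form: C = 3/5 times 2F1 with upper {-1/2, 3}, lower {9/2}, x = -1. Verdict at x = -1: Kummer's theorem (I3) matches (x = -1; c = 9/2 equals 1+a-b for upper {-1/2, 3}: listed pattern). Exact value: (63/256) * pi.

The tell: t_0 being 3/5, the lower running product (prefactor 3/5) is a rising factorial.
Term ratio: r(k) = (-1) * (k-1/2) (k+3) / [(k+9/2) (k+1)] ; factor over Q: parameters, x = (-1), and C = 3/5.


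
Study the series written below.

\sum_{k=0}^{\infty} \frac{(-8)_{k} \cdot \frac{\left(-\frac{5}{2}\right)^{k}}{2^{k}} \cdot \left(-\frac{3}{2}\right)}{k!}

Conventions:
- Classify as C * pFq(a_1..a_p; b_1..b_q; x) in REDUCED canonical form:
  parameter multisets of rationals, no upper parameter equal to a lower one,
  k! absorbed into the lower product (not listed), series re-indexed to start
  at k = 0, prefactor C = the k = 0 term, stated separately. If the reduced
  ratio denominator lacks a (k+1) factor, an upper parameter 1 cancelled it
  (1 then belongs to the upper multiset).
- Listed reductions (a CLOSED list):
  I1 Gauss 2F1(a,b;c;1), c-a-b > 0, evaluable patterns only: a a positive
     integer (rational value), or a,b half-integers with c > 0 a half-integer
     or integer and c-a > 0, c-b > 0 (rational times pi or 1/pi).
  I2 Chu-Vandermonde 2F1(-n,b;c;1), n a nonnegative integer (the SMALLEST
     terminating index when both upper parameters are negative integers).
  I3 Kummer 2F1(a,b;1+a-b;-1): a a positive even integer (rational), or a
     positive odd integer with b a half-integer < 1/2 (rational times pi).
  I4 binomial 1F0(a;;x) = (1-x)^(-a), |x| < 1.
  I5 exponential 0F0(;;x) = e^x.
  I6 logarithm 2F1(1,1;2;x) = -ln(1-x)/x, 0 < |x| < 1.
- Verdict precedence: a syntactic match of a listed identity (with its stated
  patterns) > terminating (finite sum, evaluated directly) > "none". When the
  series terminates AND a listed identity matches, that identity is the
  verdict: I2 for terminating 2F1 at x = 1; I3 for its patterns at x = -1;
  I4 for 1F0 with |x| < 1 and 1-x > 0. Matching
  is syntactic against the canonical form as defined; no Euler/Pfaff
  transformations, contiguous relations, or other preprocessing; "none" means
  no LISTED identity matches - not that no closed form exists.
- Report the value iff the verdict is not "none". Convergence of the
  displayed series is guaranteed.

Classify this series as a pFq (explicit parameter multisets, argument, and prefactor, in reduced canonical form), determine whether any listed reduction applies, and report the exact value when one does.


The tell: with t_0 = -\frac{3}{2}, the two k-th powers (prefactor -3/2) combine into one argument.
Adjacent-term ratio: r(k) = -\frac{5}{4} * (k-8) / [(k+1)] - rational; roots negated = parameters, x = -\frac{5}{4}, C = -\frac{3}{2}.

With C = -\frac{3}{2}: the canonical form is 1F0(-8; -; -\frac{5}{4}). Verdict: terminating at k = 8: the factor (-8)_k kills every later term; summing the 9 survivors is exact. Value: -\frac{129140163}{131072}.


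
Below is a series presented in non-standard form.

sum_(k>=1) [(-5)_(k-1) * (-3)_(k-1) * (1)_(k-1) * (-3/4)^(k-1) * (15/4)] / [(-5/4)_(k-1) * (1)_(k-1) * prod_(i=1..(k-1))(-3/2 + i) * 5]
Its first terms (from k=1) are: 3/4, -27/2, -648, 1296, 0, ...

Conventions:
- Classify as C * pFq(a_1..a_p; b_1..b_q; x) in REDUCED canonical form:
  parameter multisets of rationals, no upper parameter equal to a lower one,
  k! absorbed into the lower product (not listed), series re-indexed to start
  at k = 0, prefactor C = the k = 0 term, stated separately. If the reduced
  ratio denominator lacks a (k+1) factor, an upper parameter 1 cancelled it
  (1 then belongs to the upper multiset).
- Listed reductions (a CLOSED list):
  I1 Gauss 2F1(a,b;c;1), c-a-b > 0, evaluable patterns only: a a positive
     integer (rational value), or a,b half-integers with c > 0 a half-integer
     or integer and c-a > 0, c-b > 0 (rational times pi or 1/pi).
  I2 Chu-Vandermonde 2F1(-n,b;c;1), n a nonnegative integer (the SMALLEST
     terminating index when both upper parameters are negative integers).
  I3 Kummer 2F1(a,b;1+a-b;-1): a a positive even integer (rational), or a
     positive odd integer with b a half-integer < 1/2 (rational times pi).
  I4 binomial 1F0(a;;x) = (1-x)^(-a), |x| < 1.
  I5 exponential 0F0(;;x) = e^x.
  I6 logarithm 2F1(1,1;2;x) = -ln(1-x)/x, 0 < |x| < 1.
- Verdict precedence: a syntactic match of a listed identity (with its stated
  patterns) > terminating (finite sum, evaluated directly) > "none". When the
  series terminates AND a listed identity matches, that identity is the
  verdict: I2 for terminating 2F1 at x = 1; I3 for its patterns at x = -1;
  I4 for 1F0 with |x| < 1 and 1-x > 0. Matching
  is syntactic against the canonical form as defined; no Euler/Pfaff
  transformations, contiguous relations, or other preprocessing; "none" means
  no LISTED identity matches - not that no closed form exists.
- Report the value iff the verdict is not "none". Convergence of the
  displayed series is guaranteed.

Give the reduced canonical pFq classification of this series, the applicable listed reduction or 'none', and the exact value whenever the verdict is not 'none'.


Canonical form: C = 3/4 times 3F2 with upper {-5, -3, 1}, lower {-5/4, -1/2}, x = -3/4. Verdict: terminating. (-3)_k vanishes past k = 3, leaving a 4-term sum, computed directly. Sum: 2541/4.

The tell: with t_0 = 3/4, (1)_k (C = 3/4) is k! itself.
Step ratio: r(k) = (-3/4) * (k-5) (k-3) (k+1) / [(k-5/4) (k-1/2) (k+1)] - rational in k, leading ratio (-3/4); with t_0 = 3/4, classification follows.


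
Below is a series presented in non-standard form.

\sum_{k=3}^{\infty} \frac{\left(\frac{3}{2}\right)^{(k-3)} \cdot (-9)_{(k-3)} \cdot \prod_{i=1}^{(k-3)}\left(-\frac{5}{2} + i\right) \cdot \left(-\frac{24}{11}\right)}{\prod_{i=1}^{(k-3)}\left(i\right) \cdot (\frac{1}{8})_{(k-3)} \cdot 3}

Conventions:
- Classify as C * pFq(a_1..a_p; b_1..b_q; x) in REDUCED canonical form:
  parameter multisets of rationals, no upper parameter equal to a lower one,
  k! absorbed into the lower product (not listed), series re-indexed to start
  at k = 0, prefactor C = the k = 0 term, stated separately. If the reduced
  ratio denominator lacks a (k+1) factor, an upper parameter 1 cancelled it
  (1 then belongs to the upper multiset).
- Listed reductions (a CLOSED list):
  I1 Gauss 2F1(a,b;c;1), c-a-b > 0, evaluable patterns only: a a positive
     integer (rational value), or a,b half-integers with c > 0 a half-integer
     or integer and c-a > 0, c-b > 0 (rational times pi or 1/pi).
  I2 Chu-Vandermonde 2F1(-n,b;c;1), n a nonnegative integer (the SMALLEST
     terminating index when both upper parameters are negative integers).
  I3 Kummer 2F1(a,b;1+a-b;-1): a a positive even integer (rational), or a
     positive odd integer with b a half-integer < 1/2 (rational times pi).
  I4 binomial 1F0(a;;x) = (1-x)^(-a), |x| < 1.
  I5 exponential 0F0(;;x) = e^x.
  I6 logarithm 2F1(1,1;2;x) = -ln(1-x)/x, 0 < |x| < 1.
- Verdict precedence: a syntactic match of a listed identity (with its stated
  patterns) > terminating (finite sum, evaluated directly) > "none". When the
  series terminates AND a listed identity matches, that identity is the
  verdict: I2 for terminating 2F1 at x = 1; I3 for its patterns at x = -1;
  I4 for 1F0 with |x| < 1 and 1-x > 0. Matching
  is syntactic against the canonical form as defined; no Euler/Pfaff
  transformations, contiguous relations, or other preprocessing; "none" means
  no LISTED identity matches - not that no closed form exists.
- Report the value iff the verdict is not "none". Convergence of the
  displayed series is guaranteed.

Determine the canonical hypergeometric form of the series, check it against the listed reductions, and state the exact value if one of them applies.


This is -\frac{8}{11} * 2F1(-9, -\frac{3}{2}; \frac{1}{8}; \frac{3}{2}) in reduced canonical form. Verdict: terminating - no listed pattern fits, but -9 in the upper list cuts the series at k = 9; direct evaluation. Its exact value is -\frac{12478605208}{40060075}.

Key step: from the first term -\frac{8}{11}: the running product (C = -8/11, x = 3/2) telescopes to a rising factorial.
Step ratio: r(k) = \frac{3}{2} * (k-9) (k-\frac{3}{2}) / [(k+\frac{1}{8}) (k+1)] - rational; roots negated = parameters, x = \frac{3}{2}, C = -\frac{8}{11}.


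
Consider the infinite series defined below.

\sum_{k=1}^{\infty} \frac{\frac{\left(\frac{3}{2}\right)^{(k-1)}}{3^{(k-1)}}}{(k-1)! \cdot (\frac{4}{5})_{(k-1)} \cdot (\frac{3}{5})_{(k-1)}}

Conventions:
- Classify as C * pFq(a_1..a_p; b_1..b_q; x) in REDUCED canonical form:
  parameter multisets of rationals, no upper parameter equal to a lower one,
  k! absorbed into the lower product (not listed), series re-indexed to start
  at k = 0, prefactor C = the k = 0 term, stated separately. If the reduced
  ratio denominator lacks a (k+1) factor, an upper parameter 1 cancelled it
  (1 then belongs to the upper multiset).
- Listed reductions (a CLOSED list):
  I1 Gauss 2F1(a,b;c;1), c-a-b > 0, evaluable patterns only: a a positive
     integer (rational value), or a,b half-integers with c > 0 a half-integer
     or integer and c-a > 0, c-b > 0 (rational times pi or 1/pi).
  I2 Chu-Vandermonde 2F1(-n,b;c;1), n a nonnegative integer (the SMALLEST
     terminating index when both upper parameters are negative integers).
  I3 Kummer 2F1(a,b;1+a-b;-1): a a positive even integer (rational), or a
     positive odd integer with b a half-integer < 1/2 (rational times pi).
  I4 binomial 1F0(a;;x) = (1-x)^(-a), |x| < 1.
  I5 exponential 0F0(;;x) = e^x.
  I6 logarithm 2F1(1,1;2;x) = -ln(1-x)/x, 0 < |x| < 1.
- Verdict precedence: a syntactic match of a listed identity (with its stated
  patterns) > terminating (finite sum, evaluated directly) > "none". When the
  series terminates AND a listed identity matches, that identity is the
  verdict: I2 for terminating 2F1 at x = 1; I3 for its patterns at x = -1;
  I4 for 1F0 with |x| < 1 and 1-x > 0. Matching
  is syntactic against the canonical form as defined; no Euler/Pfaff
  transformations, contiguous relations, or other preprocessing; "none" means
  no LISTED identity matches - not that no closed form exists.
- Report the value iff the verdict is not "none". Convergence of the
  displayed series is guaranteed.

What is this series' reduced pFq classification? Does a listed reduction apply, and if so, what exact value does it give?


Prefactor 1, argument \frac{1}{2}: 0F2 with upper {-} over lower {\frac{3}{5}, \frac{4}{5}}. Verdict: none. No listed pattern accepts 0F2(-; \frac{3}{5}, \frac{4}{5}; \frac{1}{2}).

Key step: t_0 = 1 here, and the two k-th powers (prefactor 1) combine into one argument.
Ratio: r(k) = \frac{1}{2} * 1 / [(k+\frac{3}{5}) (k+\frac{4}{5}) (k+1)] - rational in k, leading ratio \frac{1}{2}; with t_0 = 1, classification follows.
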